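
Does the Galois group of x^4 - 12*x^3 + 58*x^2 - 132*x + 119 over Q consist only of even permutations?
No

The polynomial is irreducible of degree 4 over Q. Its discriminant is 2048, which is not a perfect square. A Galois group lies in the alternating group exactly when the discriminant is a square in Q, so the Galois group (C_4) is not contained in A_4.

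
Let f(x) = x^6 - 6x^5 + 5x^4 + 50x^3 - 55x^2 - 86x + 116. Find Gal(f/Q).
The polynomial f is an irreducible sextic over Q, so G = Gal(f/Q) is one of the 16 transitive subgroups 6T1, ..., 6T16 of S_6. The discriminant of f is 38875225000000 = 6235000^2, a perfect square, so G is contained in A_6. The transitive groups of degree 6 contained in A_6 are: A_4 (6T4, order 12), S_4 (6T7, order 24), (C_3 x C_3) : C_4 (6T10, order 36), PSL(2,5) (6T12, order 60), A_6 (6T15, order 360). By Dedekind's theorem, for a prime p not dividing disc(f) the degrees of the irreducible factors of f mod p form the cycle type of an element of G. Factoring f modulo the 19 such primes p <= 83 (skipping 2, 5, 29, 43, which divide the discriminant), each new pattern first appears at: mod 3: f = (x^2 + 2x + 2)(x^4 + x^3 + x^2 + x + 1), pattern 4+2; mod 11: f = (x^3 + x^2 + 2)(x^3 + 4x^2 + x + 3), pattern 3+3; mod 19: f = (x + 3)(x + 17)(x^2 + 4x + 2)(x^2 + 8x + 3), pattern 2+2+1+1; mod 61: f = (x + 18)(x + 36)(x + 39)(x^3 + 23x^2 + 53x + 20), pattern 3+1+1+1. No other pattern occurs in this range, so the set of observed cycle types is {4+2, 3+3, 2+2+1+1, 3+1+1+1}. The candidates containing elements of all these cycle types are (C_3 x C_3) : C_4 (6T10) of order 36, A_6 (6T15) of order 360; the others are excluded. The observed types are precisely the cycle types that occur in (C_3 x C_3) : C_4 (6T10) (apart from the identity). Each of the other remaining candidates has further cycle types, and by the Chebotarev density theorem the matching factorization patterns would occur for a proportion of primes equal to their share of the group: A_6 (6T15) additionally contains elements of type 5+1 (144 of its 360 elements, about 40% of primes). None of the 19 primes tested shows any such pattern (for each of these groups the chance of that is below 10^-4), which rules them out. Hence G = (C_3 x C_3) : C_4 (6T10), of order 36.

(C_3 x C_3) : C_4, the transitive group 6T10 of order 36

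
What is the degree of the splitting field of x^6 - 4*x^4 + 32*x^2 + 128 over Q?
24

The degree of the splitting field over Q equals the order of the Galois group, so first determine the group. The polynomial f is an irreducible sextic over Q, so G = Gal(f/Q) is one of the 16 transitive subgroups 6T1, ..., 6T16 of S_6. The discriminant of f is -5497558138880000, which is not a perfect square, so G is not contained in A_6. The transitive groups of degree 6 not contained in A_6 are: C_6 (6T1, order 6), S_3 (6T2, order 6), D_6 (6T3, order 12), C_3 x S_3 (6T5, order 18), A_4 x C_2 (6T6, order 24), S_4 (6T8, order 24), S_3 x S_3 (6T9, order 36), S_4 x C_2 (6T11, order 48), (S_3 x S_3) : C_2 (6T13, order 72), PGL(2,5) (6T14, order 120), S_6 (6T16, order 720). By Dedekind's theorem, for a prime p not dividing disc(f) the degrees of the irreducible factors of f mod p form the cycle type of an element of G. Factoring f modulo the 22 such primes p <= 89 (skipping 2, 5, which divide the discriminant), each new pattern first appears at: mod 3: f = (x^3 + x^2 + 2)(x^3 + 2x^2 + 1), pattern 3+3; mod 7: f = (x^2 + 1)(x^2 + 2x + 3)(x^2 + 5x + 3), pattern 2+2+2; mod 13: f = (x + 5)(x + 8)(x^4 + 8x^2 + 11), pattern 4+1+1; mod 43: f = (x + 19)(x + 24)(x^2 + 16)(x^2 + 40), pattern 2+2+1+1. No other pattern occurs in this range, so the set of observed cycle types is {3+3, 2+2+2, 4+1+1, 2+2+1+1}. The candidates containing elements of all these cycle types are S_4 (6T8) of order 24, S_4 x C_2 (6T11) of order 48, PGL(2,5) (6T14) of order 120, S_6 (6T16) of order 720; the others are excluded. The observed types are precisely the cycle types that occur in S_4 (6T8) (apart from the identity). Each of the other remaining candidates has further cycle types, and by the Chebotarev density theorem the matching factorization patterns would occur for a proportion of primes equal to their share of the group: S_4 x C_2 (6T11) additionally contains elements of type 6, 4+2, 2+1+1+1+1 (17 of its 48 elements, about 35% of primes); PGL(2,5) (6T14) additionally contains elements of type 6, 5+1 (44 of its 120 elements, about 37% of primes); S_6 (6T16) additionally contains elements of type 6, 5+1, 4+2, 3+2+1, 3+1+1+1, 2+1+1+1+1 (529 of its 720 elements, about 73% of primes). None of the 22 primes tested shows any such pattern (for each of these groups the chance of that is below 10^-4), which rules them out. Hence G = S_4 (6T8), of order 24. The Galois group S_4 (6T8) has order 24, so the splitting field has degree 24 over Q.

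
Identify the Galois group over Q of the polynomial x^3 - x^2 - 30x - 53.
C_3, A_3

The polynomial is an irreducible cubic over Q and its discriminant is 4225 = 65^2, a perfect square. For an irreducible cubic, a square discriminant forces the Galois group to be A_3, the cyclic group of order 3.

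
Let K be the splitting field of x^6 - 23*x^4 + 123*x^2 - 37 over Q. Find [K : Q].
6

The degree of the splitting field over Q equals the order of the Galois group, so first determine the group. The polynomial f is an irreducible sextic over Q, so G = Gal(f/Q) is one of the 16 transitive subgroups 6T1, ..., 6T16 of S_6. The discriminant of f is 870211913777152, which is not a perfect square, so G is not contained in A_6. The transitive groups of degree 6 not contained in A_6 are: C_6 (6T1, order 6), S_3 (6T2, order 6), D_6 (6T3, order 12), C_3 x S_3 (6T5, order 18), A_4 x C_2 (6T6, order 24), S_4 (6T8, order 24), S_3 x S_3 (6T9, order 36), S_4 x C_2 (6T11, order 48), (S_3 x S_3) : C_2 (6T13, order 72), PGL(2,5) (6T14, order 120), S_6 (6T16, order 720). By Dedekind's theorem, for a prime p not dividing disc(f) the degrees of the irreducible factors of f mod p form the cycle type of an element of G. Factoring f modulo the 23 such primes p <= 97 (skipping 2, 37, which divide the discriminant), each new pattern first appears at: mod 3: f = (x^3 + x^2 + x + 2)(x^3 + 2x^2 + x + 1), pattern 3+3; mod 5: f = (x^2 + 3)(x^2 + 2x + 4)(x^2 + 3x + 4), pattern 2+2+2; mod 67: f = (x + 5)(x + 6)(x + 30)(x + 37)(x + 61)(x + 62), pattern 1+1+1+1+1+1. No other pattern occurs in this range, so the set of observed cycle types is {3+3, 2+2+2, 1+1+1+1+1+1}. The candidates containing elements of all these cycle types are C_6 (6T1) of order 6, S_3 (6T2) of order 6, D_6 (6T3) of order 12, C_3 x S_3 (6T5) of order 18, A_4 x C_2 (6T6) of order 24, S_4 (6T8) of order 24, S_3 x S_3 (6T9) of order 36, S_4 x C_2 (6T11) of order 48, (S_3 x S_3) : C_2 (6T13) of order 72, PGL(2,5) (6T14) of order 120, S_6 (6T16) of order 720; the others are excluded. The observed types are precisely the cycle types that occur in S_3 (6T2). Each of the other remaining candidates has further cycle types, and by the Chebotarev density theorem the matching factorization patterns would occur for a proportion of primes equal to their share of the group: C_6 (6T1) additionally contains elements of type 6 (2 of its 6 elements, about 33% of primes); D_6 (6T3) additionally contains elements of type 6, 2+2+1+1 (5 of its 12 elements, about 42% of primes); C_3 x S_3 (6T5) additionally contains elements of type 6, 3+1+1+1 (10 of its 18 elements, about 56% of primes); A_4 x C_2 (6T6) additionally contains elements of type 6, 2+2+1+1, 2+1+1+1+1 (14 of its 24 elements, about 58% of primes); S_4 (6T8) additionally contains elements of type 4+1+1, 2+2+1+1 (9 of its 24 elements, about 38% of primes); S_3 x S_3 (6T9) additionally contains elements of type 6, 3+1+1+1, 2+2+1+1 (25 of its 36 elements, about 69% of primes); S_4 x C_2 (6T11) additionally contains elements of type 6, 4+2, 4+1+1, 2+2+1+1, 2+1+1+1+1 (32 of its 48 elements, about 67% of primes); (S_3 x S_3) : C_2 (6T13) additionally contains elements of type 6, 4+2, 3+2+1, 3+1+1+1, 2+2+1+1, 2+1+1+1+1 (61 of its 72 elements, about 85% of primes); PGL(2,5) (6T14) additionally contains elements of type 6, 5+1, 4+1+1, 2+2+1+1 (89 of its 120 elements, about 74% of primes); S_6 (6T16) additionally contains elements of type 6, 5+1, 4+2, 4+1+1, 3+2+1, 3+1+1+1, 2+2+1+1, 2+1+1+1+1 (664 of its 720 elements, about 92% of primes). None of the 23 primes tested shows any such pattern (for each of these groups the chance of that is below 10^-4), which rules them out. Hence G = S_3 (6T2), of order 6. The Galois group S_3 (6T2) has order 6, so the splitting field has degree 6 over Q.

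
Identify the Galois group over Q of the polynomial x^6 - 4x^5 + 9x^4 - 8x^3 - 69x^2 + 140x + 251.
(C_3 x C_3) : C_4, the transitive group 6T10 of order 36

The polynomial f is an irreducible sextic over Q, so G = Gal(f/Q) is one of the 16 transitive subgroups 6T1, ..., 6T16 of S_6. The discriminant of f is 564385546240000 = 23756800^2, a perfect square, so G is contained in A_6. The transitive groups of degree 6 contained in A_6 are: A_4 (6T4, order 12), S_4 (6T7, order 24), (C_3 x C_3) : C_4 (6T10, order 36), PSL(2,5) (6T12, order 60), A_6 (6T15, order 360). By Dedekind's theorem, for a prime p not dividing disc(f) the degrees of the irreducible factors of f mod p form the cycle type of an element of G. Factoring f modulo the 19 such primes p <= 79 (skipping 2, 5, 29, which divide the discriminant), each new pattern first appears at: mod 3: f = (x^2 + x + 2)(x^4 + x^3 + 2x + 1), pattern 4+2; mod 11: f = (x^3 + 2x^2 + 2x + 9)(x^3 + 5x^2 + 8x + 1), pattern 3+3; mod 19: f = (x + 2)(x + 4)(x^2 + 3x + 11)(x^2 + 6x + 13), pattern 2+2+1+1; mod 61: f = (x + 8)(x + 22)(x + 55)(x^3 + 33x^2 + 14x + 51), pattern 3+1+1+1. No other pattern occurs in this range, so the set of observed cycle types is {4+2, 3+3, 2+2+1+1, 3+1+1+1}. The candidates containing elements of all these cycle types are (C_3 x C_3) : C_4 (6T10) of order 36, A_6 (6T15) of order 360; the others are excluded. The observed types are precisely the cycle types that occur in (C_3 x C_3) : C_4 (6T10) (apart from the identity). Each of the other remaining candidates has further cycle types, and by the Chebotarev density theorem the matching factorization patterns would occur for a proportion of primes equal to their share of the group: A_6 (6T15) additionally contains elements of type 5+1 (144 of its 360 elements, about 40% of primes). None of the 19 primes tested shows any such pattern (for each of these groups the chance of that is below 10^-4), which rules them out. Hence G = (C_3 x C_3) : C_4 (6T10), of order 36.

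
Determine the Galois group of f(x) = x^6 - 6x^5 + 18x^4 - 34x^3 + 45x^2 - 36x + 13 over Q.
The polynomial f is an irreducible sextic over Q, so G = Gal(f/Q) is one of the 16 transitive subgroups 6T1, ..., 6T16 of S_6. The discriminant of f is -16003008, which is not a perfect square, so G is not contained in A_6. The transitive groups of degree 6 not contained in A_6 are: C_6 (6T1, order 6), S_3 (6T2, order 6), D_6 (6T3, order 12), C_3 x S_3 (6T5, order 18), A_4 x C_2 (6T6, order 24), S_4 (6T8, order 24), S_3 x S_3 (6T9, order 36), S_4 x C_2 (6T11, order 48), (S_3 x S_3) : C_2 (6T13, order 72), PGL(2,5) (6T14, order 120), S_6 (6T16, order 720). By Dedekind's theorem, for a prime p not dividing disc(f) the degrees of the irreducible factors of f mod p form the cycle type of an element of G. Factoring f modulo the 21 such primes p <= 89 (skipping 2, 3, 7, which divide the discriminant), each new pattern first appears at: mod 5: f = (x^6 + 4x^5 + 3x^4 + x^3 + 4x + 3), pattern 6; mod 11: f = (x + 8)(x^5 + 8x^4 + 9x^3 + 4x^2 + 2x + 3), pattern 5+1; mod 13: f = (x)(x + 4)(x^4 + 3x^3 + 6x^2 + 7x + 4), pattern 4+1+1; mod 23: f = (x + 2)(x + 6)(x^2 + 3x + 21)(x^2 + 6x + 10), pattern 2+2+1+1; mod 43: f = (x^3 + 16x^2 + 30x + 18)(x^3 + 21x^2 + 39x + 27), pattern 3+3; mod 61: f = (x^2 + 30x + 2)(x^2 + 41x + 31)(x^2 + 45x + 13), pattern 2+2+2. No other pattern occurs in this range, so the set of observed cycle types is {6, 5+1, 4+1+1, 2+2+1+1, 3+3, 2+2+2}. The candidates containing elements of all these cycle types are PGL(2,5) (6T14) of order 120, S_6 (6T16) of order 720; the others are excluded. The observed types are precisely the cycle types that occur in PGL(2,5) (6T14) (apart from the identity). Each of the other remaining candidates has further cycle types, and by the Chebotarev density theorem the matching factorization patterns would occur for a proportion of primes equal to their share of the group: S_6 (6T16) additionally contains elements of type 4+2, 3+2+1, 3+1+1+1, 2+1+1+1+1 (265 of its 720 elements, about 37% of primes). None of the 21 primes tested shows any such pattern (for each of these groups the chance of that is below 10^-4), which rules them out. Hence G = PGL(2,5) (6T14), of order 120.

PGL(2,5), S_5 acting on 6 points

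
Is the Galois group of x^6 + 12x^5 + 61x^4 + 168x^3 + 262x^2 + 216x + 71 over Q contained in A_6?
The polynomial is irreducible of degree 6 over Q. Its discriminant is 153664 = 392^2, a perfect square. A Galois group lies in the alternating group exactly when the discriminant is a square in Q, so the Galois group (A_4) is contained in A_6.

Yes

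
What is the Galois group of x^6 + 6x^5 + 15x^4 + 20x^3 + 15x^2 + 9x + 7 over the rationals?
The polynomial f is an irreducible sextic over Q, so G = Gal(f/Q) is one of the 16 transitive subgroups 6T1, ..., 6T16 of S_6. The discriminant of f is -9059283, which is not a perfect square, so G is not contained in A_6. The transitive groups of degree 6 not contained in A_6 are: C_6 (6T1, order 6), S_3 (6T2, order 6), D_6 (6T3, order 12), C_3 x S_3 (6T5, order 18), A_4 x C_2 (6T6, order 24), S_4 (6T8, order 24), S_3 x S_3 (6T9, order 36), S_4 x C_2 (6T11, order 48), (S_3 x S_3) : C_2 (6T13, order 72), PGL(2,5) (6T14, order 120), S_6 (6T16, order 720). By Dedekind's theorem, for a prime p not dividing disc(f) the degrees of the irreducible factors of f mod p form the cycle type of an element of G. Factoring f modulo the 28 such primes p <= 127 (skipping 3, 17, 43, which divide the discriminant), each new pattern first appears at: mod 2: f = (x^6 + x^4 + x^2 + x + 1), pattern 6; mod 7: f = (x)(x^2 + 5x + 3)(x^3 + x^2 + 3), pattern 3+2+1; mod 11: f = (x^2 + 4x + 5)(x^4 + 2x^3 + 2x^2 + 2x + 8), pattern 4+2; mod 13: f = (x + 6)(x + 11)(x^2 + 3x + 5)(x^2 + 12x + 4), pattern 2+2+1+1; mod 61: f = (x + 3)(x + 5)(x + 11)(x + 22)(x^2 + 26x + 14), pattern 2+1+1+1+1; mod 97: f = (x + 11)(x + 13)(x + 50)(x^3 + 29x^2 + 18x + 24), pattern 3+1+1+1; mod 113: f = (x^2 + 6x + 15)(x^2 + 47x + 38)(x^2 + 66x + 24), pattern 2+2+2; mod 127: f = (x^3 + 42x^2 + 99x + 37)(x^3 + 91x^2 + 31x + 86), pattern 3+3. No other pattern occurs in this range, so the set of observed cycle types is {6, 3+2+1, 4+2, 2+2+1+1, 2+1+1+1+1, 3+1+1+1, 2+2+2, 3+3}. The candidates containing elements of all these cycle types are (S_3 x S_3) : C_2 (6T13) of order 72, S_6 (6T16) of order 720; the others are excluded. The observed types are precisely the cycle types that occur in (S_3 x S_3) : C_2 (6T13) (apart from the identity). Each of the other remaining candidates has further cycle types, and by the Chebotarev density theorem the matching factorization patterns would occur for a proportion of primes equal to their share of the group: S_6 (6T16) additionally contains elements of type 5+1, 4+1+1 (234 of its 720 elements, about 32% of primes). None of the 28 primes tested shows any such pattern (for each of these groups the chance of that is below 10^-4), which rules them out. Hence G = (S_3 x S_3) : C_2 (6T13), of order 72.

(S_3 x S_3) : C_2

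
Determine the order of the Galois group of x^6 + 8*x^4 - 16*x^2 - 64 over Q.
The degree of the splitting field over Q equals the order of the Galois group, so first determine the group. The polynomial f is an irreducible sextic over Q, so G = Gal(f/Q) is one of the 16 transitive subgroups 6T1, ..., 6T16 of S_6. The discriminant of f is 164995463643136 = 12845056^2, a perfect square, so G is contained in A_6. The transitive groups of degree 6 contained in A_6 are: A_4 (6T4, order 12), S_4 (6T7, order 24), (C_3 x C_3) : C_4 (6T10, order 36), PSL(2,5) (6T12, order 60), A_6 (6T15, order 360). By Dedekind's theorem, for a prime p not dividing disc(f) the degrees of the irreducible factors of f mod p form the cycle type of an element of G. Factoring f modulo the 33 such primes p <= 149 (skipping 2, 7, which divide the discriminant), each new pattern first appears at: mod 3: f = (x^3 + x^2 + 2)(x^3 + 2x^2 + 1), pattern 3+3; mod 13: f = (x + 4)(x + 9)(x^2 + 5)(x^2 + 6), pattern 2+2+1+1. No other pattern occurs in this range, so the set of observed cycle types is {3+3, 2+2+1+1}. The candidates containing elements of all these cycle types are A_4 (6T4) of order 12, S_4 (6T7) of order 24, (C_3 x C_3) : C_4 (6T10) of order 36, PSL(2,5) (6T12) of order 60, A_6 (6T15) of order 360; the others are excluded. The observed types are precisely the cycle types that occur in A_4 (6T4) (apart from the identity). Each of the other remaining candidates has further cycle types, and by the Chebotarev density theorem the matching factorization patterns would occur for a proportion of primes equal to their share of the group: S_4 (6T7) additionally contains elements of type 4+2 (6 of its 24 elements, about 25% of primes); (C_3 x C_3) : C_4 (6T10) additionally contains elements of type 4+2, 3+1+1+1 (22 of its 36 elements, about 61% of primes); PSL(2,5) (6T12) additionally contains elements of type 5+1 (24 of its 60 elements, about 40% of primes); A_6 (6T15) additionally contains elements of type 5+1, 4+2, 3+1+1+1 (274 of its 360 elements, about 76% of primes). None of the 33 primes tested shows any such pattern (for each of these groups the chance of that is below 10^-4), which rules them out. Hence G = A_4 (6T4), of order 12. The Galois group A_4 (6T4) has order 12, so the splitting field has degree 12 over Q.

12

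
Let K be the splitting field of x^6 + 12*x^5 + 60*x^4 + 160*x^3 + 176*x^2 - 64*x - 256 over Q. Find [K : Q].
24

The degree of the splitting field over Q equals the order of the Galois group, so first determine the group. The polynomial f is an irreducible sextic over Q, so G = Gal(f/Q) is one of the 16 transitive subgroups 6T1, ..., 6T16 of S_6. The discriminant of f is 3603718079512576 = 60030976^2, a perfect square, so G is contained in A_6. The transitive groups of degree 6 contained in A_6 are: A_4 (6T4, order 12), S_4 (6T7, order 24), (C_3 x C_3) : C_4 (6T10, order 36), PSL(2,5) (6T12, order 60), A_6 (6T15, order 360). By Dedekind's theorem, for a prime p not dividing disc(f) the degrees of the irreducible factors of f mod p form the cycle type of an element of G. Factoring f modulo the 79 such primes p <= 419 (skipping 2, 229, which divide the discriminant), each new pattern first appears at: mod 3: f = (x^3 + x^2 + 2)(x^3 + 2x^2 + x + 1), pattern 3+3; mod 7: f = (x^2 + 4x + 6)(x^4 + x^3 + x^2 + 3x + 4), pattern 4+2; mod 23: f = (x + 7)(x + 20)(x^2 + 2x + 3)(x^2 + 6x + 11), pattern 2+2+1+1; mod 193: f = (x + 9)(x + 15)(x + 21)(x + 176)(x + 182)(x + 188), pattern 1+1+1+1+1+1. No other pattern occurs in this range, so the set of observed cycle types is {3+3, 4+2, 2+2+1+1, 1+1+1+1+1+1}. The candidates containing elements of all these cycle types are S_4 (6T7) of order 24, (C_3 x C_3) : C_4 (6T10) of order 36, A_6 (6T15) of order 360; the others are excluded. The observed types are precisely the cycle types that occur in S_4 (6T7). Each of the other remaining candidates has further cycle types, and by the Chebotarev density theorem the matching factorization patterns would occur for a proportion of primes equal to their share of the group: (C_3 x C_3) : C_4 (6T10) additionally contains elements of type 3+1+1+1 (4 of its 36 elements, about 11% of primes); A_6 (6T15) additionally contains elements of type 5+1, 3+1+1+1 (184 of its 360 elements, about 51% of primes). None of the 79 primes tested shows any such pattern (for each of these groups the chance of that is below 10^-4), which rules them out. Hence G = S_4 (6T7), of order 24. The Galois group S_4 (6T7) has order 24, so the splitting field has degree 24 over Q.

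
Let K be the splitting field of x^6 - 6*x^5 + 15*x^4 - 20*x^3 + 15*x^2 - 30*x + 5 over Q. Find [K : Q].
The degree of the splitting field over Q equals the order of the Galois group, so first determine the group. The polynomial f is an irreducible sextic over Q, so G = Gal(f/Q) is one of the 16 transitive subgroups 6T1, ..., 6T16 of S_6. The discriminant of f is 746496000000 = 864000^2, a perfect square, so G is contained in A_6. The transitive groups of degree 6 contained in A_6 are: A_4 (6T4, order 12), S_4 (6T7, order 24), (C_3 x C_3) : C_4 (6T10, order 36), PSL(2,5) (6T12, order 60), A_6 (6T15, order 360). By Dedekind's theorem, for a prime p not dividing disc(f) the degrees of the irreducible factors of f mod p form the cycle type of an element of G. Factoring f modulo the 6 such primes p <= 23 (skipping 2, 3, 5, which divide the discriminant), each new pattern first appears at: mod 7: f = (x + 3)(x^5 + 5x^4 + x^2 + 5x + 4), pattern 5+1; mod 23: f = (x + 1)(x + 10)(x + 15)(x^3 + 14x^2 + 5x + 10), pattern 3+1+1+1. No other pattern occurs in this range, so the set of observed cycle types is {5+1, 3+1+1+1}. Among the candidates above, the only group containing elements of all these cycle types is A_6 (6T15) — each of A_4 (6T4), S_4 (6T7), (C_3 x C_3) : C_4 (6T10), PSL(2,5) (6T12) lacks at least one of them. Hence G = A_6 (6T15), of order 360. The Galois group A_6 (6T15) has order 360, so the splitting field has degree 360 over Q.

360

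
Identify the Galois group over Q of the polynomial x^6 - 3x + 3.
(S_3 x S_3) : C_2 (also written G72)

The polynomial f is an irreducible sextic over Q, so G = Gal(f/Q) is one of the 16 transitive subgroups 6T1, ..., 6T16 of S_6. The discriminant of f is -9059283, which is not a perfect square, so G is not contained in A_6. The transitive groups of degree 6 not contained in A_6 are: C_6 (6T1, order 6), S_3 (6T2, order 6), D_6 (6T3, order 12), C_3 x S_3 (6T5, order 18), A_4 x C_2 (6T6, order 24), S_4 (6T8, order 24), S_3 x S_3 (6T9, order 36), S_4 x C_2 (6T11, order 48), (S_3 x S_3) : C_2 (6T13, order 72), PGL(2,5) (6T14, order 120), S_6 (6T16, order 720). By Dedekind's theorem, for a prime p not dividing disc(f) the degrees of the irreducible factors of f mod p form the cycle type of an element of G. Factoring f modulo the 28 such primes p <= 127 (skipping 3, 17, 43, which divide the discriminant), each new pattern first appears at: mod 2: f = (x^6 + x + 1), pattern 6; mod 7: f = (x + 1)(x^2 + 4x + 6)(x^3 + 2x^2 + x + 4), pattern 3+2+1; mod 11: f = (x^2 + 9x + 2)(x^4 + 2x^3 + 2x^2 + 7), pattern 4+2; mod 13: f = (x + 3)(x + 8)(x^2 + 3x + 6)(x^2 + 12x + 3), pattern 2+2+1+1; mod 61: f = (x + 40)(x + 51)(x + 57)(x + 59)(x^2 + 37x + 50), pattern 2+1+1+1+1; mod 97: f = (x + 48)(x + 85)(x + 87)(x^3 + 71x^2 + 60x + 63), pattern 3+1+1+1; mod 113: f = (x^2 + 49x + 72)(x^2 + 68x + 105)(x^2 + 109x + 10), pattern 2+2+2; mod 127: f = (x^3 + 39x^2 + 106x + 109)(x^3 + 88x^2 + 18x + 21), pattern 3+3. No other pattern occurs in this range, so the set of observed cycle types is {6, 3+2+1, 4+2, 2+2+1+1, 2+1+1+1+1, 3+1+1+1, 2+2+2, 3+3}. The candidates containing elements of all these cycle types are (S_3 x S_3) : C_2 (6T13) of order 72, S_6 (6T16) of order 720; the others are excluded. The observed types are precisely the cycle types that occur in (S_3 x S_3) : C_2 (6T13) (apart from the identity). Each of the other remaining candidates has further cycle types, and by the Chebotarev density theorem the matching factorization patterns would occur for a proportion of primes equal to their share of the group: S_6 (6T16) additionally contains elements of type 5+1, 4+1+1 (234 of its 720 elements, about 32% of primes). None of the 28 primes tested shows any such pattern (for each of these groups the chance of that is below 10^-4), which rules them out. Hence G = (S_3 x S_3) : C_2 (6T13), of order 72.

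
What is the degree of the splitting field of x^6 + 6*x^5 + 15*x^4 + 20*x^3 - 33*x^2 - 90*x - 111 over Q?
The degree of the splitting field over Q equals the order of the Galois group, so first determine the group. The polynomial f is an irreducible sextic over Q, so G = Gal(f/Q) is one of the 16 transitive subgroups 6T1, ..., 6T16 of S_6. The discriminant of f is 450868486864896 = 21233664^2, a perfect square, so G is contained in A_6. The transitive groups of degree 6 contained in A_6 are: A_4 (6T4, order 12), S_4 (6T7, order 24), (C_3 x C_3) : C_4 (6T10, order 36), PSL(2,5) (6T12, order 60), A_6 (6T15, order 360). By Dedekind's theorem, for a prime p not dividing disc(f) the degrees of the irreducible factors of f mod p form the cycle type of an element of G. Factoring f modulo the 33 such primes p <= 149 (skipping 2, 3, which divide the discriminant), each new pattern first appears at: mod 5: f = (x^3 + 4x + 3)(x^3 + x^2 + x + 3), pattern 3+3; mod 17: f = (x + 5)(x + 14)(x^2 + 2x + 6)(x^2 + 2x + 12), pattern 2+2+1+1; mod 71: f = (x + 8)(x + 9)(x + 11)(x + 62)(x + 64)(x + 65), pattern 1+1+1+1+1+1. No other pattern occurs in this range, so the set of observed cycle types is {3+3, 2+2+1+1, 1+1+1+1+1+1}. The candidates containing elements of all these cycle types are A_4 (6T4) of order 12, S_4 (6T7) of order 24, (C_3 x C_3) : C_4 (6T10) of order 36, PSL(2,5) (6T12) of order 60, A_6 (6T15) of order 360; the others are excluded. The observed types are precisely the cycle types that occur in A_4 (6T4). Each of the other remaining candidates has further cycle types, and by the Chebotarev density theorem the matching factorization patterns would occur for a proportion of primes equal to their share of the group: S_4 (6T7) additionally contains elements of type 4+2 (6 of its 24 elements, about 25% of primes); (C_3 x C_3) : C_4 (6T10) additionally contains elements of type 4+2, 3+1+1+1 (22 of its 36 elements, about 61% of primes); PSL(2,5) (6T12) additionally contains elements of type 5+1 (24 of its 60 elements, about 40% of primes); A_6 (6T15) additionally contains elements of type 5+1, 4+2, 3+1+1+1 (274 of its 360 elements, about 76% of primes). None of the 33 primes tested shows any such pattern (for each of these groups the chance of that is below 10^-4), which rules them out. Hence G = A_4 (6T4), of order 12. The Galois group A_4 (6T4) has order 12, so the splitting field has degree 12 over Q.

12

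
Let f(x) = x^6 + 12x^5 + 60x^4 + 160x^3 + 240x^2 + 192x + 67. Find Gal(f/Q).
6T2: S_3

The polynomial f is an irreducible sextic over Q, so G = Gal(f/Q) is one of the 16 transitive subgroups 6T1, ..., 6T16 of S_6. The discriminant of f is -11337408, which is not a perfect square, so G is not contained in A_6. The transitive groups of degree 6 not contained in A_6 are: C_6 (6T1, order 6), S_3 (6T2, order 6), D_6 (6T3, order 12), C_3 x S_3 (6T5, order 18), A_4 x C_2 (6T6, order 24), S_4 (6T8, order 24), S_3 x S_3 (6T9, order 36), S_4 x C_2 (6T11, order 48), (S_3 x S_3) : C_2 (6T13, order 72), PGL(2,5) (6T14, order 120), S_6 (6T16, order 720). By Dedekind's theorem, for a prime p not dividing disc(f) the degrees of the irreducible factors of f mod p form the cycle type of an element of G. Factoring f modulo the 23 such primes p <= 97 (skipping 2, 3, which divide the discriminant), each new pattern first appears at: mod 5: f = (x^2 + 3)(x^2 + 3x + 4)(x^2 + 4x + 1), pattern 2+2+2; mod 7: f = (x^3 + 6x^2 + 5x + 3)(x^3 + 6x^2 + 5x + 6), pattern 3+3; mod 61: f = (x + 5)(x + 21)(x + 24)(x + 41)(x + 44)(x + 60), pattern 1+1+1+1+1+1. No other pattern occurs in this range, so the set of observed cycle types is {2+2+2, 3+3, 1+1+1+1+1+1}. The candidates containing elements of all these cycle types are C_6 (6T1) of order 6, S_3 (6T2) of order 6, D_6 (6T3) of order 12, C_3 x S_3 (6T5) of order 18, A_4 x C_2 (6T6) of order 24, S_4 (6T8) of order 24, S_3 x S_3 (6T9) of order 36, S_4 x C_2 (6T11) of order 48, (S_3 x S_3) : C_2 (6T13) of order 72, PGL(2,5) (6T14) of order 120, S_6 (6T16) of order 720; the others are excluded. The observed types are precisely the cycle types that occur in S_3 (6T2). Each of the other remaining candidates has further cycle types, and by the Chebotarev density theorem the matching factorization patterns would occur for a proportion of primes equal to their share of the group: C_6 (6T1) additionally contains elements of type 6 (2 of its 6 elements, about 33% of primes); D_6 (6T3) additionally contains elements of type 6, 2+2+1+1 (5 of its 12 elements, about 42% of primes); C_3 x S_3 (6T5) additionally contains elements of type 6, 3+1+1+1 (10 of its 18 elements, about 56% of primes); A_4 x C_2 (6T6) additionally contains elements of type 6, 2+2+1+1, 2+1+1+1+1 (14 of its 24 elements, about 58% of primes); S_4 (6T8) additionally contains elements of type 4+1+1, 2+2+1+1 (9 of its 24 elements, about 38% of primes); S_3 x S_3 (6T9) additionally contains elements of type 6, 3+1+1+1, 2+2+1+1 (25 of its 36 elements, about 69% of primes); S_4 x C_2 (6T11) additionally contains elements of type 6, 4+2, 4+1+1, 2+2+1+1, 2+1+1+1+1 (32 of its 48 elements, about 67% of primes); (S_3 x S_3) : C_2 (6T13) additionally contains elements of type 6, 4+2, 3+2+1, 3+1+1+1, 2+2+1+1, 2+1+1+1+1 (61 of its 72 elements, about 85% of primes); PGL(2,5) (6T14) additionally contains elements of type 6, 5+1, 4+1+1, 2+2+1+1 (89 of its 120 elements, about 74% of primes); S_6 (6T16) additionally contains elements of type 6, 5+1, 4+2, 4+1+1, 3+2+1, 3+1+1+1, 2+2+1+1, 2+1+1+1+1 (664 of its 720 elements, about 92% of primes). None of the 23 primes tested shows any such pattern (for each of these groups the chance of that is below 10^-4), which rules them out. Hence G = S_3 (6T2), of order 6.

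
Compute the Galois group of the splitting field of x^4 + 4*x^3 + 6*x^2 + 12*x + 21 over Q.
The polynomial is an irreducible quartic over Q and its discriminant is 331776 = 576^2, a perfect square, so the Galois group is contained in A_4. The resolvent cubic y^3 - 6*y^2 - 36*y + 24 is irreducible over Q. An irreducible resolvent with square discriminant gives A_4.

A_4 (also written A4)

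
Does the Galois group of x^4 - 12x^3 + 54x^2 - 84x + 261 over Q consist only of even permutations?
Yes

The polynomial is irreducible of degree 4 over Q. Its discriminant is 4087812096 = 63936^2, a perfect square. A Galois group lies in the alternating group exactly when the discriminant is a square in Q, so the Galois group (A_4) is contained in A_4.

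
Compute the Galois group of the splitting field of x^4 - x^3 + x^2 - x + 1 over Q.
C_4

The polynomial is an irreducible quartic over Q and its discriminant is 125, which is not a perfect square, so the Galois group is not contained in A_4. The resolvent cubic y^3 - y^2 - 3*y + 2 has exactly one rational root, so the Galois group is C_4 or D_4. The quartic becomes reducible over Q(sqrt(disc)), so the group is C_4.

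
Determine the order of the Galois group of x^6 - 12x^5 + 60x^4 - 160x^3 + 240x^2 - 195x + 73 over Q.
72

The degree of the splitting field over Q equals the order of the Galois group, so first determine the group. The polynomial f is an irreducible sextic over Q, so G = Gal(f/Q) is one of the 16 transitive subgroups 6T1, ..., 6T16 of S_6. The discriminant of f is -9059283, which is not a perfect square, so G is not contained in A_6. The transitive groups of degree 6 not contained in A_6 are: C_6 (6T1, order 6), S_3 (6T2, order 6), D_6 (6T3, order 12), C_3 x S_3 (6T5, order 18), A_4 x C_2 (6T6, order 24), S_4 (6T8, order 24), S_3 x S_3 (6T9, order 36), S_4 x C_2 (6T11, order 48), (S_3 x S_3) : C_2 (6T13, order 72), PGL(2,5) (6T14, order 120), S_6 (6T16, order 720). By Dedekind's theorem, for a prime p not dividing disc(f) the degrees of the irreducible factors of f mod p form the cycle type of an element of G. Factoring f modulo the 28 such primes p <= 127 (skipping 3, 17, 43, which divide the discriminant), each new pattern first appears at: mod 2: f = (x^6 + x + 1), pattern 6; mod 7: f = (x + 6)(x^2 + 2)(x^3 + 3x^2 + 5x + 2), pattern 3+2+1; mod 11: f = (x^2 + 5x + 10)(x^4 + 5x^3 + 3x^2 + 6x + 4), pattern 4+2; mod 13: f = (x + 1)(x + 6)(x^2 + 8x + 9)(x^2 + 12x + 4), pattern 2+2+1+1; mod 61: f = (x + 38)(x + 49)(x + 55)(x + 57)(x^2 + 33x + 41), pattern 2+1+1+1+1; mod 97: f = (x + 46)(x + 83)(x + 85)(x^3 + 65x^2 + 79x + 25), pattern 3+1+1+1; mod 113: f = (x^2 + 45x + 91)(x^2 + 64x + 86)(x^2 + 105x + 22), pattern 2+2+2; mod 127: f = (x^3 + 33x^2 + 89x + 45)(x^3 + 82x^2 + 59x + 75), pattern 3+3. No other pattern occurs in this range, so the set of observed cycle types is {6, 3+2+1, 4+2, 2+2+1+1, 2+1+1+1+1, 3+1+1+1, 2+2+2, 3+3}. The candidates containing elements of all these cycle types are (S_3 x S_3) : C_2 (6T13) of order 72, S_6 (6T16) of order 720; the others are excluded. The observed types are precisely the cycle types that occur in (S_3 x S_3) : C_2 (6T13) (apart from the identity). Each of the other remaining candidates has further cycle types, and by the Chebotarev density theorem the matching factorization patterns would occur for a proportion of primes equal to their share of the group: S_6 (6T16) additionally contains elements of type 5+1, 4+1+1 (234 of its 720 elements, about 32% of primes). None of the 28 primes tested shows any such pattern (for each of these groups the chance of that is below 10^-4), which rules them out. Hence G = (S_3 x S_3) : C_2 (6T13), of order 72. The Galois group (S_3 x S_3) : C_2 (6T13) has order 72, so the splitting field has degree 72 over Q.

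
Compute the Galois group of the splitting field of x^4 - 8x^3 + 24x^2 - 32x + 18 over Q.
The polynomial is an irreducible quartic over Q and its discriminant is 2048, which is not a perfect square, so the Galois group is not contained in A_4. The resolvent cubic y^3 - 24*y^2 + 184*y - 448 has exactly one rational root, so the Galois group is C_4 or D_4. The quartic remains irreducible over Q(sqrt(disc)), so the group is D_4.

D_4 (order 8)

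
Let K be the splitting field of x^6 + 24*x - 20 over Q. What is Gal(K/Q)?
The polynomial f is an irreducible sextic over Q, so G = Gal(f/Q) is one of the 16 transitive subgroups 6T1, ..., 6T16 of S_6. The discriminant of f is 746496000000 = 864000^2, a perfect square, so G is contained in A_6. The transitive groups of degree 6 contained in A_6 are: A_4 (6T4, order 12), S_4 (6T7, order 24), (C_3 x C_3) : C_4 (6T10, order 36), PSL(2,5) (6T12, order 60), A_6 (6T15, order 360). By Dedekind's theorem, for a prime p not dividing disc(f) the degrees of the irreducible factors of f mod p form the cycle type of an element of G. Factoring f modulo the 6 such primes p <= 23 (skipping 2, 3, 5, which divide the discriminant), each new pattern first appears at: mod 7: f = (x + 3)(x^5 + 4x^4 + 2x^3 + x^2 + 4x + 5), pattern 5+1; mod 23: f = (x + 7)(x + 12)(x + 21)(x^3 + 6x^2 + 13x + 16), pattern 3+1+1+1. No other pattern occurs in this range, so the set of observed cycle types is {5+1, 3+1+1+1}. Among the candidates above, the only group containing elements of all these cycle types is A_6 (6T15) — each of A_4 (6T4), S_4 (6T7), (C_3 x C_3) : C_4 (6T10), PSL(2,5) (6T12) lacks at least one of them. Hence G = A_6 (6T15), of order 360.

A_6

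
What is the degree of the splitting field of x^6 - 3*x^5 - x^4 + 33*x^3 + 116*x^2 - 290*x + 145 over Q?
The degree of the splitting field over Q equals the order of the Galois group, so first determine the group. The polynomial f is an irreducible sextic over Q, so G = Gal(f/Q) is one of the 16 transitive subgroups 6T1, ..., 6T16 of S_6. The discriminant of f is 598116723780625 = 24456425^2, a perfect square, so G is contained in A_6. The transitive groups of degree 6 contained in A_6 are: A_4 (6T4, order 12), S_4 (6T7, order 24), (C_3 x C_3) : C_4 (6T10, order 36), PSL(2,5) (6T12, order 60), A_6 (6T15, order 360). By Dedekind's theorem, for a prime p not dividing disc(f) the degrees of the irreducible factors of f mod p form the cycle type of an element of G. Factoring f modulo the 21 such primes p <= 101 (skipping 5, 7, 29, 61, 79, which divide the discriminant), each new pattern first appears at: mod 2: f = (x^2 + x + 1)(x^4 + x + 1), pattern 4+2; mod 11: f = (x^3 + 3x^2 + 9x + 10)(x^3 + 5x^2 + 8x + 9), pattern 3+3; mod 19: f = (x + 4)(x + 6)(x^2 + 8x + 2)(x^2 + 17x + 5), pattern 2+2+1+1; mod 101: f = (x + 5)(x + 29)(x + 77)(x^3 + 88x^2 + 93x + 21), pattern 3+1+1+1. No other pattern occurs in this range, so the set of observed cycle types is {4+2, 3+3, 2+2+1+1, 3+1+1+1}. The candidates containing elements of all these cycle types are (C_3 x C_3) : C_4 (6T10) of order 36, A_6 (6T15) of order 360; the others are excluded. The observed types are precisely the cycle types that occur in (C_3 x C_3) : C_4 (6T10) (apart from the identity). Each of the other remaining candidates has further cycle types, and by the Chebotarev density theorem the matching factorization patterns would occur for a proportion of primes equal to their share of the group: A_6 (6T15) additionally contains elements of type 5+1 (144 of its 360 elements, about 40% of primes). None of the 21 primes tested shows any such pattern (for each of these groups the chance of that is below 10^-4), which rules them out. Hence G = (C_3 x C_3) : C_4 (6T10), of order 36. The Galois group (C_3 x C_3) : C_4 (6T10) has order 36, so the splitting field has degree 36 over Q.

36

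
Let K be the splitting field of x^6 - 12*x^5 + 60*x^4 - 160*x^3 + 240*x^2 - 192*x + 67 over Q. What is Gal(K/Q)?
The polynomial f is an irreducible sextic over Q, so G = Gal(f/Q) is one of the 16 transitive subgroups 6T1, ..., 6T16 of S_6. The discriminant of f is -11337408, which is not a perfect square, so G is not contained in A_6. The transitive groups of degree 6 not contained in A_6 are: C_6 (6T1, order 6), S_3 (6T2, order 6), D_6 (6T3, order 12), C_3 x S_3 (6T5, order 18), A_4 x C_2 (6T6, order 24), S_4 (6T8, order 24), S_3 x S_3 (6T9, order 36), S_4 x C_2 (6T11, order 48), (S_3 x S_3) : C_2 (6T13, order 72), PGL(2,5) (6T14, order 120), S_6 (6T16, order 720). By Dedekind's theorem, for a prime p not dividing disc(f) the degrees of the irreducible factors of f mod p form the cycle type of an element of G. Factoring f modulo the 23 such primes p <= 97 (skipping 2, 3, which divide the discriminant), each new pattern first appears at: mod 5: f = (x^2 + 3)(x^2 + x + 1)(x^2 + 2x + 4), pattern 2+2+2; mod 7: f = (x^3 + x^2 + 5x + 1)(x^3 + x^2 + 5x + 4), pattern 3+3; mod 61: f = (x + 1)(x + 17)(x + 20)(x + 37)(x + 40)(x + 56), pattern 1+1+1+1+1+1. No other pattern occurs in this range, so the set of observed cycle types is {2+2+2, 3+3, 1+1+1+1+1+1}. The candidates containing elements of all these cycle types are C_6 (6T1) of order 6, S_3 (6T2) of order 6, D_6 (6T3) of order 12, C_3 x S_3 (6T5) of order 18, A_4 x C_2 (6T6) of order 24, S_4 (6T8) of order 24, S_3 x S_3 (6T9) of order 36, S_4 x C_2 (6T11) of order 48, (S_3 x S_3) : C_2 (6T13) of order 72, PGL(2,5) (6T14) of order 120, S_6 (6T16) of order 720; the others are excluded. The observed types are precisely the cycle types that occur in S_3 (6T2). Each of the other remaining candidates has further cycle types, and by the Chebotarev density theorem the matching factorization patterns would occur for a proportion of primes equal to their share of the group: C_6 (6T1) additionally contains elements of type 6 (2 of its 6 elements, about 33% of primes); D_6 (6T3) additionally contains elements of type 6, 2+2+1+1 (5 of its 12 elements, about 42% of primes); C_3 x S_3 (6T5) additionally contains elements of type 6, 3+1+1+1 (10 of its 18 elements, about 56% of primes); A_4 x C_2 (6T6) additionally contains elements of type 6, 2+2+1+1, 2+1+1+1+1 (14 of its 24 elements, about 58% of primes); S_4 (6T8) additionally contains elements of type 4+1+1, 2+2+1+1 (9 of its 24 elements, about 38% of primes); S_3 x S_3 (6T9) additionally contains elements of type 6, 3+1+1+1, 2+2+1+1 (25 of its 36 elements, about 69% of primes); S_4 x C_2 (6T11) additionally contains elements of type 6, 4+2, 4+1+1, 2+2+1+1, 2+1+1+1+1 (32 of its 48 elements, about 67% of primes); (S_3 x S_3) : C_2 (6T13) additionally contains elements of type 6, 4+2, 3+2+1, 3+1+1+1, 2+2+1+1, 2+1+1+1+1 (61 of its 72 elements, about 85% of primes); PGL(2,5) (6T14) additionally contains elements of type 6, 5+1, 4+1+1, 2+2+1+1 (89 of its 120 elements, about 74% of primes); S_6 (6T16) additionally contains elements of type 6, 5+1, 4+2, 4+1+1, 3+2+1, 3+1+1+1, 2+2+1+1, 2+1+1+1+1 (664 of its 720 elements, about 92% of primes). None of the 23 primes tested shows any such pattern (for each of these groups the chance of that is below 10^-4), which rules them out. Hence G = S_3 (6T2), of order 6.

6T2: S_3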